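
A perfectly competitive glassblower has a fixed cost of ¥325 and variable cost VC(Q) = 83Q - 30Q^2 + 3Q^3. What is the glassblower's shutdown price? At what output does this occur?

The firm shuts down when price falls below the minimum of average variable cost. AVC = VC/Q = 83 - 30Q + 3Q^2.
dAVC/dQ = -30 + 6Q = 0 gives Q = 5. min AVC = 83 - 30·5 + 3·5^2 = 8.
The firm shuts down for any P below ¥8.

¥8 per unit, at Q = 5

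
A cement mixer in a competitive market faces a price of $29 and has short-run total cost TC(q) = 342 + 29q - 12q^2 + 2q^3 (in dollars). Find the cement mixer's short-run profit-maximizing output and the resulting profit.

Profit = -$278 at q = 4

AVC = 29 - 12q + 2q^2 has its minimum $11 at q = 3; price $29 clears that bar, so the firm operates.
With MC = 29 - 24q + 6q^2, P = MC on the upward-sloping part at q* = 4.
TR = 29·4 = 116. TC = 342 + 52 = 394. Profit = 116 − 394 = -$278.
Shutting down would mean losing the fixed cost of $342, so operating at a loss of $278 is better by $64.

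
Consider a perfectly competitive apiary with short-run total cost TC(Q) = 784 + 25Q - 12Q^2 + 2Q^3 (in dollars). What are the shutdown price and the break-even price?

Shutdown price = min AVC. AVC = 25 - 12Q + 2Q^2, with vertex at Q = 3 and minimum $7.
ATC = 784/Q + 25 - 12Q + 2Q^2. Setting dATC/dQ = −784/Q^2 − 12 + 4Q = 0 gives Q = 7 (since 4·7^3 − 12·7^2 = 784).
min ATC = 784/7 + 25 − 12·7 + 2·7^2 = $151. That is the break-even price.
Between these two prices the firm operates at a loss; above $151 it earns a profit.

Shutdown price = $7; break-even price = $151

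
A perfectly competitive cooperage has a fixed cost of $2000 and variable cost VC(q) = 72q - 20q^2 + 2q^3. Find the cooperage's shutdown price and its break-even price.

Shutdown price = $22; break-even price = $272

Shutdown price = min AVC. AVC = 72 - 20q + 2q^2, with vertex at q = 5 and minimum $22.
ATC = 2000/q + 72 - 20q + 2q^2. Setting dATC/dq = −2000/q^2 − 20 + 4q = 0 gives q = 10 (since 4·10^3 − 20·10^2 = 2000).
min ATC = 2000/10 + 72 − 20·10 + 2·10^2 = $272. That is the break-even price.
For $22 ≤ P < $272 the firm produces at a loss; below $22 it shuts down.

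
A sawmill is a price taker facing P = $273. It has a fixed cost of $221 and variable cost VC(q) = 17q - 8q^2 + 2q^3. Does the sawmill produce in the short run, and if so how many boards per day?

From TC, MC = TC'(q) = 17 - 16q + 6q^2 and AVC = VC/q = 17 - 8q + 2q^2.
The AVC parabola has its vertex at q = 8/4 = 2, where AVC = 17 - 8·2 + 2·2^2 = $9.
Because $273 ≥ $9, revenue can cover variable cost; the firm operates.
P = MC gives -256 - 16q + 6q^2 = 0, with roots -16/3 and 8. Take the larger (rising MC): q* = 8.
Check: AVC at q = 8 is $81 ≤ P, so revenue covers variable cost.
Profit = P·q − TC = 273·8 − 869 = $1315.

Produce at q = 8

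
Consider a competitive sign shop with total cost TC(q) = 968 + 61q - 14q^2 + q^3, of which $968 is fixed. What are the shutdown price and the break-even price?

Shutdown price = min AVC. AVC = 61 - 14q + q^2, with vertex at q = 7 and minimum $12.
ATC = 968/q + 61 - 14q + q^2. Setting dATC/dq = −968/q^2 − 14 + 2q = 0 gives q = 11 (since 2·11^3 − 14·11^2 = 968).
min ATC = 968/11 + 61 − 14·11 + 11^2 = $116. That is the break-even price.
For $12 ≤ P < $116 the firm produces at a loss; below $12 it shuts down.

Shutdown price = $12; break-even price = $116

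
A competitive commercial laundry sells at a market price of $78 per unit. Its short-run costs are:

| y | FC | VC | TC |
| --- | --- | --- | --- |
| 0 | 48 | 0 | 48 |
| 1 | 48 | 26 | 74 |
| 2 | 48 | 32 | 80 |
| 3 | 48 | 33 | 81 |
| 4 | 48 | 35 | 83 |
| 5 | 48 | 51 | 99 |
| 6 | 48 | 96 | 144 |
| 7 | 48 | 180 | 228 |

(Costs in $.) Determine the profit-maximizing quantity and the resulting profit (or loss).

y = 6; profit = $324

Compute π = P·y − TC at each output: y=0: -48; y=1: 4; y=2: 76; y=3: 153; y=4: 229; y=5: 291; y=6: 324; y=7: 318.
Profit is maximized at y = 6. AVC there is 96/6 = $16 ≤ P, so producing beats shutting down (which would give -$48).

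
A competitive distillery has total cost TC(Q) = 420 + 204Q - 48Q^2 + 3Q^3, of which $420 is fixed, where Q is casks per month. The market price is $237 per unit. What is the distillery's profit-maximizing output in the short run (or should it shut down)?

Produce at Q = 11

From TC, MC = TC'(Q) = 204 - 96Q + 9Q^2 and AVC = VC/Q = 204 - 48Q + 3Q^2.
AVC is minimized where dAVC/dQ = -48 + 6Q = 0, at Q = 8; min AVC = 204 - 48·8 + 3·8^2 = $12.
Because $237 ≥ $12, revenue can cover variable cost; the firm operates.
P = MC gives -33 - 96Q + 9Q^2 = 0, with roots -1/3 and 11. Take the larger (rising MC): Q* = 11.
Check: AVC at Q = 11 is $39 ≤ P, so revenue covers variable cost.
Profit = P·Q − TC = 237·11 − 849 = $1758.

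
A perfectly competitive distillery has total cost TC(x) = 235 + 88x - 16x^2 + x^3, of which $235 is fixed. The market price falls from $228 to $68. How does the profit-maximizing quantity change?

Output falls from 14 to 10

AVC = 88 - 16x + x^2, minimized at x = 8 where min AVC = $24. MC = 88 - 32x + 3x^2.
At P = $228 ≥ min AVC, set P = MC on the rising branch: x = 14.
At P = $68 ≥ min AVC, set P = MC: x = 10. The firm stays open but cuts output.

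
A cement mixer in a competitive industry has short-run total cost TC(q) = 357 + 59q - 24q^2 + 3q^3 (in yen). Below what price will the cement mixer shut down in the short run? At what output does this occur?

¥11 per unit, at q = 4

The shutdown price is the minimum of AVC. VC = 59q - 24q^2 + 3q^3, so AVC = 59 - 24q + 3q^2.
dAVC/dq = -24 + 6q = 0 gives q = 4. min AVC = 59 - 24·4 + 3·4^2 = 11.
The firm shuts down for any P below ¥11.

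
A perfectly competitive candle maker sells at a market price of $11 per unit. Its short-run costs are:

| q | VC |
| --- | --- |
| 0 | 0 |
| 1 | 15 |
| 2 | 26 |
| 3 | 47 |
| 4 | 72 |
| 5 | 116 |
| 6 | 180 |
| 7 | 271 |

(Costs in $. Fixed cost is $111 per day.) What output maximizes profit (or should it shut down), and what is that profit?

Tabulate TR − TC: q=0: -111; q=1: -115; q=2: -115; q=3: -125; q=4: -139; q=5: -172; q=6: -225; q=7: -305.
Profit is highest at q = 0. Equivalently, the lowest AVC in the table is 26/2 ≈ $13 at q = 2, and P = $11 falls below it — price never covers variable cost, so the firm shuts down and loses only its fixed cost.

q = 0 (shut down); profit = -$111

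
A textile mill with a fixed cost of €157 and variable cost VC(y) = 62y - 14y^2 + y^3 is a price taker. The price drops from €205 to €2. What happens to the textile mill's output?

Output falls from 13 to 0 (the firm shuts down)

MC = 62 - 28y + 3y^2; the shutdown threshold is min AVC = €13 (at y = 7).
With P = €205 above the shutdown price, P = MC gives y = 13.
At P = €2 < min AVC = €13, price no longer covers variable cost at any output, so the firm shuts down: y = 0.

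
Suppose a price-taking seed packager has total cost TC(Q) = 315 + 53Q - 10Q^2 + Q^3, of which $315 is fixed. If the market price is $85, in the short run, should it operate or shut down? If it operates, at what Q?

Produce at Q = 8

From TC, MC = TC'(Q) = 53 - 20Q + 3Q^2 and AVC = VC/Q = 53 - 10Q + Q^2.
AVC is minimized where dAVC/dQ = -10 + 2Q = 0, at Q = 5; min AVC = 53 - 10·5 + 5^2 = $28.
Since P = $85 ≥ min AVC = $28, price covers variable cost and the firm should produce.
P = MC gives -32 - 20Q + 3Q^2 = 0, with roots -4/3 and 8. Take the larger (rising MC): Q* = 8.
Check: AVC at Q = 8 is $37 ≤ P, so revenue covers variable cost.
Profit = P·Q − TC = 85·8 − 611 = $69.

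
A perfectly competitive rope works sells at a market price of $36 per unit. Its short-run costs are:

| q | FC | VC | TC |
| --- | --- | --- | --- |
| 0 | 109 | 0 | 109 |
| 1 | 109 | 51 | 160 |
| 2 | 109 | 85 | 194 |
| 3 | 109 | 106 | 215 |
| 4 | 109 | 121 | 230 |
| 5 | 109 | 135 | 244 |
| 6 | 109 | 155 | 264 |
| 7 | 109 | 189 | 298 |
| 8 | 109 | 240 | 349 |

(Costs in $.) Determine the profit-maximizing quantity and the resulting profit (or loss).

Compute π = P·q − TC at each output: q=0: -109; q=1: -124; q=2: -122; q=3: -107; q=4: -86; q=5: -64; q=6: -48; q=7: -46; q=8: -61.
Profit is maximized at q = 7. AVC there is 189/7 = $27 ≤ P, so producing beats shutting down (which would give -$109).

q = 7; profit = -$46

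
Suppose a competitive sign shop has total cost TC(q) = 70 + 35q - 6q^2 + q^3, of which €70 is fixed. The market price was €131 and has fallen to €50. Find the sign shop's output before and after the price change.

MC = 35 - 12q + 3q^2; the shutdown threshold is min AVC = €26 (at q = 3).
At P = €131 ≥ min AVC, set P = MC on the rising branch: q = 8.
At P = €50 ≥ min AVC, set P = MC: q = 5. The firm stays open but cuts output.

Output falls from 8 to 5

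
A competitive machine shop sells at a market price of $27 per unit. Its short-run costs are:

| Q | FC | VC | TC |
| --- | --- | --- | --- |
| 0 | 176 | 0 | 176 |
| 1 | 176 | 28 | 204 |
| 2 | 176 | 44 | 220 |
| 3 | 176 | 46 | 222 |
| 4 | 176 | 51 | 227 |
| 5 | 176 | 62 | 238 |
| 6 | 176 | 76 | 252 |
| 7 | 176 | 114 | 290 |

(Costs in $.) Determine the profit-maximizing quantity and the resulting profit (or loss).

Q = 6; profit = -$90

Compute π = P·Q − TC at each output: Q=0: -176; Q=1: -177; Q=2: -166; Q=3: -141; Q=4: -119; Q=5: -103; Q=6: -90; Q=7: -101.
Profit is maximized at Q = 6. AVC there is 76/6 = $12.67 ≤ P, so producing beats shutting down (which would give -$176).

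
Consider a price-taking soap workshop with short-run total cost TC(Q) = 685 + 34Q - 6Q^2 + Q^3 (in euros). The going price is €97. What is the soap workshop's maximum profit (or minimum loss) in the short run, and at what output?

Profit = -€293 at Q = 7

AVC = 34 - 6Q + Q^2 has its minimum €25 at Q = 3; price €97 clears that bar, so the firm operates.
MC = 34 - 12Q + 3Q^2. Setting P = MC and taking the root on the rising branch gives Q* = 7.
TR = 97·7 = 679. TC = 685 + 287 = 972. Profit = 679 − 972 = -€293.
That loss of €293 beats the €685 the firm would lose by shutting down; producing recovers €392 of fixed cost.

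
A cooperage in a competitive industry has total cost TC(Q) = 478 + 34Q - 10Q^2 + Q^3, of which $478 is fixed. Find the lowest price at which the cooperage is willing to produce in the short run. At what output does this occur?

Short-run supply begins at min AVC. From VC = 34Q - 10Q^2 + Q^3, AVC = 34 - 10Q + Q^2.
At the minimum of AVC, MC = AVC. MC = 34 - 20Q + 3Q^2; setting MC = AVC gives 2Q^2 - 10Q = 0, so Q = 5. min AVC = 9.
The firm shuts down for any P below $9.

$9 per unit, at Q = 5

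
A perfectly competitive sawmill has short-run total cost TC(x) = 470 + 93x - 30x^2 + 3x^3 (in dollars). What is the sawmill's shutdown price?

$18 per unit

Short-run supply begins at min AVC. From VC = 93x - 30x^2 + 3x^3, AVC = 93 - 30x + 3x^2.
At the minimum of AVC, MC = AVC. MC = 93 - 60x + 9x^2; setting MC = AVC gives 6x^2 - 30x = 0, so x = 5. min AVC = 18.
So the shutdown price is $18.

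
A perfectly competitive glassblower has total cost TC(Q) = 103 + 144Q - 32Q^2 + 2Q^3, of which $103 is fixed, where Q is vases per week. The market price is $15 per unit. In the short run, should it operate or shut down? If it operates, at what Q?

From TC, MC = TC'(Q) = 144 - 64Q + 6Q^2 and AVC = VC/Q = 144 - 32Q + 2Q^2.
AVC is minimized where dAVC/dQ = -32 + 4Q = 0, at Q = 8; min AVC = 144 - 32·8 + 2·8^2 = $16.
With P < min AVC ($15 < $16), every unit sold adds to the loss.
The firm minimizes its loss by shutting down and losing only its fixed cost of $103.

Shut down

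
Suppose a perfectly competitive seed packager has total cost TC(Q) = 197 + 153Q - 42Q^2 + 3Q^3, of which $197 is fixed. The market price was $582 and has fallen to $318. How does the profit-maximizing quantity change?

MC = 153 - 84Q + 9Q^2; the shutdown threshold is min AVC = $6 (at Q = 7).
At P = $582 ≥ min AVC, set P = MC on the rising branch: Q = 13.
At P = $318 ≥ min AVC, set P = MC: Q = 11. The firm stays open but cuts output.

Output falls from 13 to 11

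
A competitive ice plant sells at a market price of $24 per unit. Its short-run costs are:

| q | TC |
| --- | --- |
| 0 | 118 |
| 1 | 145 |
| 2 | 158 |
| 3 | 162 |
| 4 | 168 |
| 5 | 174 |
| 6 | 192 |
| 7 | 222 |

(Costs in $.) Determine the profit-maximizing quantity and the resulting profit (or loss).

Compute π = P·q − TC at each output: q=0: -118; q=1: -121; q=2: -110; q=3: -90; q=4: -72; q=5: -54; q=6: -48; q=7: -54.
Profit is maximized at q = 6. AVC there is 74/6 = $12.33 ≤ P, so producing beats shutting down (which would give -$118).

q = 6; profit = -$48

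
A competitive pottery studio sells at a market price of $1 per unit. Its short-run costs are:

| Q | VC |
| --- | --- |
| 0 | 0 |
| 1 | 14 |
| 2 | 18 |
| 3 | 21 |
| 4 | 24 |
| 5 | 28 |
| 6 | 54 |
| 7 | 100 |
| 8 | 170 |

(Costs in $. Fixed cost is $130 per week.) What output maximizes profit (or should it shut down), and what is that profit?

Q = 0 (shut down); profit = -$130

Tabulate TR − TC: Q=0: -130; Q=1: -143; Q=2: -146; Q=3: -148; Q=4: -150; Q=5: -153; Q=6: -178; Q=7: -223; Q=8: -292.
Profit is highest at Q = 0. Equivalently, the lowest AVC in the table is 28/5 ≈ $5.60 at Q = 5, and P = $1 falls below it — price never covers variable cost, so the firm shuts down and loses only its fixed cost.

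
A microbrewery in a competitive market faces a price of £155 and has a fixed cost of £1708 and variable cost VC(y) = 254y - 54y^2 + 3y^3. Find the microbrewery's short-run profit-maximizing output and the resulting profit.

Profit = -£256 at y = 11

AVC = 254 - 54y + 3y^2 has its minimum £11 at y = 9; price £155 clears that bar, so the firm operates.
MC = 254 - 108y + 9y^2. Setting P = MC and taking the root on the rising branch gives y* = 11.
TR = 155·11 = 1705. TC = 1708 + 253 = 1961. Profit = 1705 − 1961 = -£256.
By producing, the firm covers all variable cost plus £1452 of fixed cost; shutting down would lose the full £1708.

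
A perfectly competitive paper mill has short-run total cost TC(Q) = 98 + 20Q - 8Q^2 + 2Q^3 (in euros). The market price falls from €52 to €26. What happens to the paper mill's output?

AVC = 20 - 8Q + 2Q^2, minimized at Q = 2 where min AVC = €12. MC = 20 - 16Q + 6Q^2.
With P = €52 above the shutdown price, P = MC gives Q = 4.
At P = €26 ≥ min AVC, set P = MC: Q = 3. The firm stays open but cuts output.

Output falls from 4 to 3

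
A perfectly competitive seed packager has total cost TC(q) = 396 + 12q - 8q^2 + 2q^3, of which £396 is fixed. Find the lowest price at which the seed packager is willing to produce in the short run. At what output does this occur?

£4 per unit, at q = 2

Short-run supply begins at min AVC. From VC = 12q - 8q^2 + 2q^3, AVC = 12 - 8q + 2q^2.
dAVC/dq = -8 + 4q = 0 gives q = 2. min AVC = 12 - 8·2 + 2·2^2 = 4.
The firm shuts down for any P below £4.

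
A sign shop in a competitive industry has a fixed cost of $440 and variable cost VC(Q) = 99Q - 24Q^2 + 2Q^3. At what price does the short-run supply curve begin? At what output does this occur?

$27 per unit, at Q = 6

The firm shuts down when price falls below the minimum of average variable cost. AVC = VC/Q = 99 - 24Q + 2Q^2.
At the minimum of AVC, MC = AVC. MC = 99 - 48Q + 6Q^2; setting MC = AVC gives 4Q^2 - 24Q = 0, so Q = 6. min AVC = 27.
So the shutdown price is $27.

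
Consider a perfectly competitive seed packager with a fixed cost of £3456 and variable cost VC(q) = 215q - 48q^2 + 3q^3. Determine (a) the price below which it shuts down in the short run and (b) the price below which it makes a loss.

Shutdown price = min AVC. AVC = 215 - 48q + 3q^2, with vertex at q = 8 and minimum £23.
ATC = 3456/q + 215 - 48q + 3q^2. Setting dATC/dq = −3456/q^2 − 48 + 6q = 0 gives q = 12 (since 6·12^3 − 48·12^2 = 3456).
min ATC = 3456/12 + 215 − 48·12 + 3·12^2 = £359. That is the break-even price.
Between these two prices the firm operates at a loss; above £359 it earns a profit.

Shutdown price = £23; break-even price = £359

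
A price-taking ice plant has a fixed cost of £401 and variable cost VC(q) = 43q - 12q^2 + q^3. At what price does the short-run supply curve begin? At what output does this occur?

£7 per unit, at q = 6

Short-run supply begins at min AVC. From VC = 43q - 12q^2 + q^3, AVC = 43 - 12q + q^2.
dAVC/dq = -12 + 2q = 0 gives q = 6. min AVC = 43 - 12·6 + 6^2 = 7.
The firm shuts down for any P below £7.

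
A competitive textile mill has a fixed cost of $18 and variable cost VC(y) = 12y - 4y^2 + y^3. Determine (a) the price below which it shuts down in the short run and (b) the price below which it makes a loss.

Shutdown price = $8; break-even price = $15

Shutdown price = min AVC. AVC = 12 - 4y + y^2, with vertex at y = 2 and minimum $8.
ATC = 18/y + 12 - 4y + y^2. Setting dATC/dy = −18/y^2 − 4 + 2y = 0 gives y = 3 (since 2·3^3 − 4·3^2 = 18).
min ATC = 18/3 + 12 − 4·3 + 3^2 = $15. That is the break-even price.
For $8 ≤ P < $15 the firm produces at a loss; below $8 it shuts down.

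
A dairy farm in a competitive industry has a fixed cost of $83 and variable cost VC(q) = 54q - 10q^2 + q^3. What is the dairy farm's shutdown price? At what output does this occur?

$29 per unit, at q = 5

The firm shuts down when price falls below the minimum of average variable cost. AVC = VC/q = 54 - 10q + q^2.
At the minimum of AVC, MC = AVC. MC = 54 - 20q + 3q^2; setting MC = AVC gives 2q^2 - 10q = 0, so q = 5. min AVC = 29.
For P < $29 the firm produces nothing.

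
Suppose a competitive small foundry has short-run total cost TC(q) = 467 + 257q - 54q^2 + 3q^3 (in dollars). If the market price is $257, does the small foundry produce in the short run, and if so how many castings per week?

Variable cost is VC = 257q - 54q^2 + 3q^3, so AVC = VC/q = 257 - 54q + 3q^2 and MC = dTC/dq = 257 - 108q + 9q^2.
AVC hits its minimum where MC = AVC, at q = 9, giving min AVC = 257 - 54·9 + 3·9^2 = $14.
P = $257 exceeds min AVC = $14, so the firm stays open.
P = MC gives -108q + 9q^2 = 0, with roots 0 and 12. Take the larger (rising MC): q* = 12.
Check: AVC at q = 12 is $41 ≤ P, so revenue covers variable cost.
Profit = P·q − TC = 257·12 − 959 = $2125.

Produce at q = 12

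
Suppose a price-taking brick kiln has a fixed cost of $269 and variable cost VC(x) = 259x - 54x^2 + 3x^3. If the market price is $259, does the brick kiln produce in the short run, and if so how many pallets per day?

Produce at x = 12

From TC, MC = TC'(x) = 259 - 108x + 9x^2 and AVC = VC/x = 259 - 54x + 3x^2.
AVC is minimized where dAVC/dx = -54 + 6x = 0, at x = 9; min AVC = 259 - 54·9 + 3·9^2 = $16.
P = $259 exceeds min AVC = $16, so the firm stays open.
Set P = MC: 259 = 259 - 108x + 9x^2 → -108x + 9x^2 = 0. The roots are x = 0 and x = 12; the profit-maximizing output is on the rising part of MC, so x* = 12.
Check: AVC at x = 12 is $43 ≤ P, so revenue covers variable cost.
Profit = P·x − TC = 259·12 − 785 = $2323.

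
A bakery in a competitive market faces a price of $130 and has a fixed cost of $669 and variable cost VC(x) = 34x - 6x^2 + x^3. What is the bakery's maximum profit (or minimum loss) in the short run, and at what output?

AVC = 34 - 6x + x^2 has its minimum $25 at x = 3; price $130 clears that bar, so the firm operates.
With MC = 34 - 12x + 3x^2, P = MC on the upward-sloping part at x* = 8.
TR = 130·8 = 1040. TC = 669 + 400 = 1069. Profit = 1040 − 1069 = -$29.
By producing, the firm covers all variable cost plus $640 of fixed cost; shutting down would lose the full $669.

Profit = -$29 at x = 8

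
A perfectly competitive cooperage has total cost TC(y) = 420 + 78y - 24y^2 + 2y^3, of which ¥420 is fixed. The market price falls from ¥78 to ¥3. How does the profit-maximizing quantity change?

MC = 78 - 48y + 6y^2; the shutdown threshold is min AVC = ¥6 (at y = 6).
At P = ¥78 ≥ min AVC, set P = MC on the rising branch: y = 8.
At P = ¥3 < min AVC = ¥6, price no longer covers variable cost at any output, so the firm shuts down: y = 0.

Output falls from 8 to 0 (the firm shuts down)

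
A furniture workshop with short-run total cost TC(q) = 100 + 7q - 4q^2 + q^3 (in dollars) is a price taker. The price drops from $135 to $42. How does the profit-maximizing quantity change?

AVC = 7 - 4q + q^2, minimized at q = 2 where min AVC = $3. MC = 7 - 8q + 3q^2.
At P = $135 ≥ min AVC, set P = MC on the rising branch: q = 8.
At P = $42 ≥ min AVC, set P = MC: q = 5. The firm stays open but cuts output.

Output falls from 8 to 5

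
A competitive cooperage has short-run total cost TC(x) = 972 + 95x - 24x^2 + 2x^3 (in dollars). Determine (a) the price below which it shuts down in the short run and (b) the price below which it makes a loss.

Shutdown price = $23; break-even price = $149

AVC = 95 - 24x + 2x^2; minimized at x = 6, giving min AVC = $23. That is the shutdown price.
ATC = 972/x + 95 - 24x + 2x^2. Setting dATC/dx = −972/x^2 − 24 + 4x = 0 gives x = 9 (since 4·9^3 − 24·9^2 = 972).
min ATC = 972/9 + 95 − 24·9 + 2·9^2 = $149. That is the break-even price.
Between these two prices the firm operates at a loss; above $149 it earns a profit.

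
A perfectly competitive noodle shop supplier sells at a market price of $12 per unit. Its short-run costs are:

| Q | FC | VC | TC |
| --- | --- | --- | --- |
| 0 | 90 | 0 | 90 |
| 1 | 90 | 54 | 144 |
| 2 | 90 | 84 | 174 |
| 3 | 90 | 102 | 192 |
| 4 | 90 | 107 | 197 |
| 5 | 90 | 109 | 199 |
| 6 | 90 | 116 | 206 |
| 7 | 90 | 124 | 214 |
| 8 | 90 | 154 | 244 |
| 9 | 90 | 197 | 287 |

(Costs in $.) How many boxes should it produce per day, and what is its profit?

Profit at each row (π = 12Q − TC): Q=0: -90; Q=1: -132; Q=2: -150; Q=3: -156; Q=4: -149; Q=5: -139; Q=6: -134; Q=7: -130; Q=8: -148; Q=9: -179.
Profit is highest at Q = 0. Equivalently, the lowest AVC in the table is 124/7 ≈ $17.71 at Q = 7, and P = $12 falls below it — price never covers variable cost, so the firm shuts down and loses only its fixed cost.

Q = 0 (shut down); profit = -$90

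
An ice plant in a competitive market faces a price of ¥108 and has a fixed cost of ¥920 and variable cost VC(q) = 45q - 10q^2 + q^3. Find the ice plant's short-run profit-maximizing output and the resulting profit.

AVC = 45 - 10q + q^2 has its minimum ¥20 at q = 5; price ¥108 clears that bar, so the firm operates.
MC = 45 - 20q + 3q^2. Setting P = MC and taking the root on the rising branch gives q* = 9.
TR = 108·9 = 972. TC = 920 + 324 = 1244. Profit = 972 − 1244 = -¥272.
Shutting down would mean losing the fixed cost of ¥920, so operating at a loss of ¥272 is better by ¥648.

Profit = -¥272 at q = 9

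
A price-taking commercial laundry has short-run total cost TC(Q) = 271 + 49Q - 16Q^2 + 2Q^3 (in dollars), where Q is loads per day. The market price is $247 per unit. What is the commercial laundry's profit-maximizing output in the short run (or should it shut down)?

Produce at Q = 9

Strip out fixed cost: VC = 49Q - 16Q^2 + 2Q^3. Then AVC = 49 - 16Q + 2Q^2 and MC = 49 - 32Q + 6Q^2.
AVC hits its minimum where MC = AVC, at Q = 4, giving min AVC = 49 - 16·4 + 2·4^2 = $17.
Since P = $247 ≥ min AVC = $17, price covers variable cost and the firm should produce.
Set P = MC: 247 = 49 - 32Q + 6Q^2 → -198 - 32Q + 6Q^2 = 0. The roots are Q = -11/3 and Q = 9; the profit-maximizing output is on the rising part of MC, so Q* = 9.
Check: AVC at Q = 9 is $67 ≤ P, so revenue covers variable cost.
Profit = P·Q − TC = 247·9 − 874 = $1349.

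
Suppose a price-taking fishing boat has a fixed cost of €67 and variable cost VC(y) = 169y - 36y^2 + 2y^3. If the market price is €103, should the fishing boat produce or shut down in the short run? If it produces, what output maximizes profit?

Strip out fixed cost: VC = 169y - 36y^2 + 2y^3. Then AVC = 169 - 36y + 2y^2 and MC = 169 - 72y + 6y^2.
The AVC parabola has its vertex at y = 36/4 = 9, where AVC = 169 - 36·9 + 2·9^2 = €7.
Since P = €103 ≥ min AVC = €7, price covers variable cost and the firm should produce.
Solving P = MC: 66 - 72y + 6y^2 = 0 ⇒ y = 1 or 11. On the upward-sloping branch, y* = 11.
Check: AVC at y = 11 is €15 ≤ P, so revenue covers variable cost.
Profit = P·y − TC = 103·11 − 232 = €901.

Produce at y = 11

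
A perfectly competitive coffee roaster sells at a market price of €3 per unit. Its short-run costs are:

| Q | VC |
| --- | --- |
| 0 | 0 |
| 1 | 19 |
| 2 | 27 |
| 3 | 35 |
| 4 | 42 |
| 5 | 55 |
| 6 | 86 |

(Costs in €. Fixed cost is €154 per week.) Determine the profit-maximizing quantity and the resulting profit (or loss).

Tabulate TR − TC: Q=0: -154; Q=1: -170; Q=2: -175; Q=3: -180; Q=4: -184; Q=5: -194; Q=6: -222.
Profit is highest at Q = 0. Equivalently, the lowest AVC in the table is 42/4 ≈ €10.50 at Q = 4, and P = €3 falls below it — price never covers variable cost, so the firm shuts down and loses only its fixed cost.

Q = 0 (shut down); profit = -€154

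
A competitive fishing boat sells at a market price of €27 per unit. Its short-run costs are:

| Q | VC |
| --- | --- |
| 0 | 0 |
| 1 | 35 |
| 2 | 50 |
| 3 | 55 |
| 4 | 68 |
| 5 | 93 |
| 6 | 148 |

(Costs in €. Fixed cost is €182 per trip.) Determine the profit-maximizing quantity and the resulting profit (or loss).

Q = 5; profit = -€140

Compute π = P·Q − TC at each output: Q=0: -182; Q=1: -190; Q=2: -178; Q=3: -156; Q=4: -142; Q=5: -140; Q=6: -168.
Profit is maximized at Q = 5. AVC there is 93/5 = €18.60 ≤ P, so producing beats shutting down (which would give -€182).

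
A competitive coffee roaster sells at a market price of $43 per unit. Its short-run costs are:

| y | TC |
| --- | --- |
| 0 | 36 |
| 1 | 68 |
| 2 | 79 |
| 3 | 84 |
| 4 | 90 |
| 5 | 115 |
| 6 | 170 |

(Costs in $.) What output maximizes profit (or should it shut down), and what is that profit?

y = 5; profit = $100

Profit at each row (π = 43y − TC): y=0: -36; y=1: -25; y=2: 7; y=3: 45; y=4: 82; y=5: 100; y=6: 88.
Profit is maximized at y = 5. AVC there is 79/5 = $15.80 ≤ P, so producing beats shutting down (which would give -$36).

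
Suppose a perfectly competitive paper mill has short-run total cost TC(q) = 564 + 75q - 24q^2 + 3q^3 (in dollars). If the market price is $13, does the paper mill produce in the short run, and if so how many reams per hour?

Strip out fixed cost: VC = 75q - 24q^2 + 3q^3. Then AVC = 75 - 24q + 3q^2 and MC = 75 - 48q + 9q^2.
The AVC parabola has its vertex at q = 24/6 = 4, where AVC = 75 - 24·4 + 3·4^2 = $27.
Since P = $13 < min AVC = $27, price fails to cover variable cost at any output.
Shutting down limits the loss to fixed cost, $564.

Shut down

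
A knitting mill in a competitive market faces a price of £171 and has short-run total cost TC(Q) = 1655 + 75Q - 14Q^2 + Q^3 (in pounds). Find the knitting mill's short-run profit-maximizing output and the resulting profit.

Profit = -£215 at Q = 12

AVC = 75 - 14Q + Q^2 has its minimum £26 at Q = 7; price £171 clears that bar, so the firm operates.
MC = 75 - 28Q + 3Q^2. Setting P = MC and taking the root on the rising branch gives Q* = 12.
TR = 171·12 = 2052. TC = 1655 + 612 = 2267. Profit = 2052 − 2267 = -£215.
Shutting down would mean losing the fixed cost of £1655, so operating at a loss of £215 is better by £1440.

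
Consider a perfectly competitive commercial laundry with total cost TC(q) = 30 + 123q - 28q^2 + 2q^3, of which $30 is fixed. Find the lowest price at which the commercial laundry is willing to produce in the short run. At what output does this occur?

The shutdown price is the minimum of AVC. VC = 123q - 28q^2 + 2q^3, so AVC = 123 - 28q + 2q^2.
At the minimum of AVC, MC = AVC. MC = 123 - 56q + 6q^2; setting MC = AVC gives 4q^2 - 28q = 0, so q = 7. min AVC = 25.
So the shutdown price is $25.

$25 per unit, at q = 7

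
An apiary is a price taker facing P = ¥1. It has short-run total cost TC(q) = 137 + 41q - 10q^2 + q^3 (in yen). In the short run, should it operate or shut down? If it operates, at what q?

Shut down

Strip out fixed cost: VC = 41q - 10q^2 + q^3. Then AVC = 41 - 10q + q^2 and MC = 41 - 20q + 3q^2.
AVC hits its minimum where MC = AVC, at q = 5, giving min AVC = 41 - 10·5 + 5^2 = ¥16.
Since P = ¥1 < min AVC = ¥16, price fails to cover variable cost at any output.
Shutting down limits the loss to fixed cost, ¥137.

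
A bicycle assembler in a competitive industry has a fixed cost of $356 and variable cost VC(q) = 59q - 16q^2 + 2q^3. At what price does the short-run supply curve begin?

The shutdown price is the minimum of AVC. VC = 59q - 16q^2 + 2q^3, so AVC = 59 - 16q + 2q^2.
At the minimum of AVC, MC = AVC. MC = 59 - 32q + 6q^2; setting MC = AVC gives 4q^2 - 16q = 0, so q = 4. min AVC = 27.
The firm shuts down for any P below $27.

$27 per unit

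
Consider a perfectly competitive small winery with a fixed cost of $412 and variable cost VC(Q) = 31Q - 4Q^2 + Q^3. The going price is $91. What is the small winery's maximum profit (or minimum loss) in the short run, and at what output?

AVC = 31 - 4Q + Q^2 has its minimum $27 at Q = 2; price $91 clears that bar, so the firm operates.
With MC = 31 - 8Q + 3Q^2, P = MC on the upward-sloping part at Q* = 6.
TR = 91·6 = 546. TC = 412 + 258 = 670. Profit = 546 − 670 = -$124.
That loss of $124 beats the $412 the firm would lose by shutting down; producing recovers $288 of fixed cost.

Profit = -$124 at Q = 6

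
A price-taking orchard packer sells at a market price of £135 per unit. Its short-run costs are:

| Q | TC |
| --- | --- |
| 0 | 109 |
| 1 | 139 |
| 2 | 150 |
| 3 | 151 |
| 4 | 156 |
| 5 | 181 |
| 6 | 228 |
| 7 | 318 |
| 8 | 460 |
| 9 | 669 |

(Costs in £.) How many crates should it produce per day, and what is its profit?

Q = 7; profit = £627

Compute π = P·Q − TC at each output: Q=0: -109; Q=1: -4; Q=2: 120; Q=3: 254; Q=4: 384; Q=5: 494; Q=6: 582; Q=7: 627; Q=8: 620; Q=9: 546.
Profit is maximized at Q = 7. AVC there is 209/7 = £29.86 ≤ P, so producing beats shutting down (which would give -£109).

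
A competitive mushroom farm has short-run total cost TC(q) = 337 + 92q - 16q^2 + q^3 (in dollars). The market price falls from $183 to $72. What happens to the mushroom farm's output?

Output falls from 13 to 10

MC = 92 - 32q + 3q^2; the shutdown threshold is min AVC = $28 (at q = 8).
With P = $183 above the shutdown price, P = MC gives q = 13.
At P = $72 ≥ min AVC, set P = MC: q = 10. The firm stays open but cuts output.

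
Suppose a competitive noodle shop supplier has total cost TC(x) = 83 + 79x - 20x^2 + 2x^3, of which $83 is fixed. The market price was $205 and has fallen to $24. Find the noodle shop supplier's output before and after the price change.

MC = 79 - 40x + 6x^2; the shutdown threshold is min AVC = $29 (at x = 5).
With P = $205 above the shutdown price, P = MC gives x = 9.
At P = $24 < min AVC = $29, price no longer covers variable cost at any output, so the firm shuts down: x = 0.

Output falls from 9 to 0 (the firm shuts down)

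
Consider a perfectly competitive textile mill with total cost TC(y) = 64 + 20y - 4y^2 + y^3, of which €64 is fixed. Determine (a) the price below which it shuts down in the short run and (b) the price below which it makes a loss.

Shutdown price = €16; break-even price = €36

Shutdown price = min AVC. AVC = 20 - 4y + y^2, with vertex at y = 2 and minimum €16.
ATC = 64/y + 20 - 4y + y^2. Setting dATC/dy = −64/y^2 − 4 + 2y = 0 gives y = 4 (since 2·4^3 − 4·4^2 = 64).
min ATC = 64/4 + 20 − 4·4 + 4^2 = €36. That is the break-even price.
For €16 ≤ P < €36 the firm produces at a loss; below €16 it shuts down.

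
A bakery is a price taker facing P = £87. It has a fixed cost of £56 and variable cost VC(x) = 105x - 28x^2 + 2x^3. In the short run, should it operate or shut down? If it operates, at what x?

Variable cost is VC = 105x - 28x^2 + 2x^3, so AVC = VC/x = 105 - 28x + 2x^2 and MC = dTC/dx = 105 - 56x + 6x^2.
AVC hits its minimum where MC = AVC, at x = 7, giving min AVC = 105 - 28·7 + 2·7^2 = £7.
Since P = £87 ≥ min AVC = £7, price covers variable cost and the firm should produce.
Set P = MC: 87 = 105 - 56x + 6x^2 → 18 - 56x + 6x^2 = 0. The roots are x = 1/3 and x = 9; the profit-maximizing output is on the rising part of MC, so x* = 9.
Check: AVC at x = 9 is £15 ≤ P, so revenue covers variable cost.
Profit = P·x − TC = 87·9 − 191 = £592.

Produce at x = 9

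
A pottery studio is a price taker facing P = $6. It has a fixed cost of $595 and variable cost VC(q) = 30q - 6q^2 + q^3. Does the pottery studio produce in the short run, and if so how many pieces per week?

Shut down

Strip out fixed cost: VC = 30q - 6q^2 + q^3. Then AVC = 30 - 6q + q^2 and MC = 30 - 12q + 3q^2.
AVC hits its minimum where MC = AVC, at q = 3, giving min AVC = 30 - 6·3 + 3^2 = $21.
Since P = $6 < min AVC = $21, price fails to cover variable cost at any output.
Shutting down limits the loss to fixed cost, $595.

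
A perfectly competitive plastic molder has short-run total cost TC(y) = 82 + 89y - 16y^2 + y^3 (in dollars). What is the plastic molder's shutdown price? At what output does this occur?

The shutdown price is the minimum of AVC. VC = 89y - 16y^2 + y^3, so AVC = 89 - 16y + y^2.
dAVC/dy = -16 + 2y = 0 gives y = 8. min AVC = 89 - 16·8 + 8^2 = 25.
So the shutdown price is $25.

$25 per unit, at y = 8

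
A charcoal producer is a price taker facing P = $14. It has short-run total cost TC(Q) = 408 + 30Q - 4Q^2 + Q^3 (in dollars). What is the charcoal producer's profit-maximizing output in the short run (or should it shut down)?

Variable cost is VC = 30Q - 4Q^2 + Q^3, so AVC = VC/Q = 30 - 4Q + Q^2 and MC = dTC/dQ = 30 - 8Q + 3Q^2.
AVC is minimized where dAVC/dQ = -4 + 2Q = 0, at Q = 2; min AVC = 30 - 4·2 + 2^2 = $26.
Since P = $14 < min AVC = $26, price fails to cover variable cost at any output.
Shutting down limits the loss to fixed cost, $408.

Shut down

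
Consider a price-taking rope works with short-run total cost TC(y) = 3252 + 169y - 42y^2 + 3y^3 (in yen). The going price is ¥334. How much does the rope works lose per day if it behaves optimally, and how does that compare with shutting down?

AVC = 169 - 42y + 3y^2 has its minimum ¥22 at y = 7; price ¥334 clears that bar, so the firm operates.
MC = 169 - 84y + 9y^2. Setting P = MC and taking the root on the rising branch gives y* = 11.
TR = 334·11 = 3674. TC = 3252 + 770 = 4022. Profit = 3674 − 4022 = -¥348.
By producing, the firm covers all variable cost plus ¥2904 of fixed cost; shutting down would lose the full ¥3252.

Profit = -¥348 at y = 11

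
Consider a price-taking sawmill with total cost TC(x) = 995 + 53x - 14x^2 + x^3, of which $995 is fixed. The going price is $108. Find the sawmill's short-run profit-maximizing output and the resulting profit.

AVC = 53 - 14x + x^2; min AVC = $4 at x = 7. Since P = $108 ≥ min AVC, the firm produces.
MC = 53 - 28x + 3x^2. Setting P = MC and taking the root on the rising branch gives x* = 11.
TR = 108·11 = 1188. TC = 995 + 220 = 1215. Profit = 1188 − 1215 = -$27.
By producing, the firm covers all variable cost plus $968 of fixed cost; shutting down would lose the full $995.

Profit = -$27 at x = 11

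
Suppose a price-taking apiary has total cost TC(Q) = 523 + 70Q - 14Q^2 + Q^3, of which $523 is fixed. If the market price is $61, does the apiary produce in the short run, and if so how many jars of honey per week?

From TC, MC = TC'(Q) = 70 - 28Q + 3Q^2 and AVC = VC/Q = 70 - 14Q + Q^2.
The AVC parabola has its vertex at Q = 14/2 = 7, where AVC = 70 - 14·7 + 7^2 = $21.
P = $61 exceeds min AVC = $21, so the firm stays open.
Solving P = MC: 9 - 28Q + 3Q^2 = 0 ⇒ Q = 1/3 or 9. On the upward-sloping branch, Q* = 9.
Check: AVC at Q = 9 is $25 ≤ P, so revenue covers variable cost.
Profit = P·Q − TC = 61·9 − 748 = -$199, a loss, but smaller than the $523 fixed cost the firm would lose by shutting down.

Produce at Q = 9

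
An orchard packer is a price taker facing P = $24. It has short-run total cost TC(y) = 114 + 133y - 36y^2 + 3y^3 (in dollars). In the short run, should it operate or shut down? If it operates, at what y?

Shut down

Variable cost is VC = 133y - 36y^2 + 3y^3, so AVC = VC/y = 133 - 36y + 3y^2 and MC = dTC/dy = 133 - 72y + 9y^2.
The AVC parabola has its vertex at y = 36/6 = 6, where AVC = 133 - 36·6 + 3·6^2 = $25.
Since P = $24 < min AVC = $25, price fails to cover variable cost at any output.
Shutting down limits the loss to fixed cost, $114.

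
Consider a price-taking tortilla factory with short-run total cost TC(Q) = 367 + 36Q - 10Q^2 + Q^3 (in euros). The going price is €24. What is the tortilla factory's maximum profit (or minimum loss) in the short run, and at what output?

Profit = -€295 at Q = 6

AVC = 36 - 10Q + Q^2; min AVC = €11 at Q = 5. Since P = €24 ≥ min AVC, the firm produces.
MC = 36 - 20Q + 3Q^2. Setting P = MC and taking the root on the rising branch gives Q* = 6.
TR = 24·6 = 144. TC = 367 + 72 = 439. Profit = 144 − 439 = -€295.
By producing, the firm covers all variable cost plus €72 of fixed cost; shutting down would lose the full €367.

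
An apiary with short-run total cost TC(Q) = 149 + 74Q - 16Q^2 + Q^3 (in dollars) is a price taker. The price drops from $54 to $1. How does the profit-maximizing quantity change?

Output falls from 10 to 0 (the firm shuts down)

AVC = 74 - 16Q + Q^2, minimized at Q = 8 where min AVC = $10. MC = 74 - 32Q + 3Q^2.
At P = $54 ≥ min AVC, set P = MC on the rising branch: Q = 10.
At P = $1 < min AVC = $10, price no longer covers variable cost at any output, so the firm shuts down: Q = 0.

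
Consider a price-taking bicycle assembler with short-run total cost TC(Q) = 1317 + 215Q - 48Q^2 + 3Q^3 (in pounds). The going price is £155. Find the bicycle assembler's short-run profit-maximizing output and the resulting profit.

AVC = 215 - 48Q + 3Q^2; min AVC = £23 at Q = 8. Since P = £155 ≥ min AVC, the firm produces.
With MC = 215 - 96Q + 9Q^2, P = MC on the upward-sloping part at Q* = 10.
TR = 155·10 = 1550. TC = 1317 + 350 = 1667. Profit = 1550 − 1667 = -£117.
By producing, the firm covers all variable cost plus £1200 of fixed cost; shutting down would lose the full £1317.

Profit = -£117 at Q = 10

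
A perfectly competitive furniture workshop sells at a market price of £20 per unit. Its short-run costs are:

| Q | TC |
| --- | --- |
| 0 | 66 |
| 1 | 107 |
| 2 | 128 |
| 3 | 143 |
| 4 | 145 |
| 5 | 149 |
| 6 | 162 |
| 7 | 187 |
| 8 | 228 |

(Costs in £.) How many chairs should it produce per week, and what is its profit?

Q = 6; profit = -£42

Tabulate TR − TC: Q=0: -66; Q=1: -87; Q=2: -88; Q=3: -83; Q=4: -65; Q=5: -49; Q=6: -42; Q=7: -47; Q=8: -68.
Profit is maximized at Q = 6. AVC there is 96/6 = £16 ≤ P, so producing beats shutting down (which would give -£66).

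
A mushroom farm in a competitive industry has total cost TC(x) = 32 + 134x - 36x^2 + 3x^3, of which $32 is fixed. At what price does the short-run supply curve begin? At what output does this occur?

$26 per unit, at x = 6

Short-run supply begins at min AVC. From VC = 134x - 36x^2 + 3x^3, AVC = 134 - 36x + 3x^2.
dAVC/dx = -36 + 6x = 0 gives x = 6. min AVC = 134 - 36·6 + 3·6^2 = 26.
For P < $26 the firm produces nothing.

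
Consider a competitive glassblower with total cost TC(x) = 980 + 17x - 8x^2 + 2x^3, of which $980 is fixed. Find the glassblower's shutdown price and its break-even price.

AVC = 17 - 8x + 2x^2; minimized at x = 2, giving min AVC = $9. That is the shutdown price.
ATC = 980/x + 17 - 8x + 2x^2. Setting dATC/dx = −980/x^2 − 8 + 4x = 0 gives x = 7 (since 4·7^3 − 8·7^2 = 980).
min ATC = 980/7 + 17 − 8·7 + 2·7^2 = $199. That is the break-even price.
Between these two prices the firm operates at a loss; above $199 it earns a profit.

Shutdown price = $9; break-even price = $199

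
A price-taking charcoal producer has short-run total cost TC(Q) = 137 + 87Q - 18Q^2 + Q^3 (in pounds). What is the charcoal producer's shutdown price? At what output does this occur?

The shutdown price is the minimum of AVC. VC = 87Q - 18Q^2 + Q^3, so AVC = 87 - 18Q + Q^2.
dAVC/dQ = -18 + 2Q = 0 gives Q = 9. min AVC = 87 - 18·9 + 9^2 = 6.
The firm shuts down for any P below £6.

£6 per unit, at Q = 9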